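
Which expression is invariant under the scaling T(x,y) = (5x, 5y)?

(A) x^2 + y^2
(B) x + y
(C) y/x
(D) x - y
C

Under the uniform scaling T(x,y) = (5x, 5y):
Substitute the transformed coordinates into each option and compare with the original:
(A) x^2 + y^2  ->  (5x)^2 + (5y)^2 = 25x^2 + 25y^2   [differs from x^2 + y^2: not invariant]
(B) x + y  ->  (5x) + (5y) = 5x + 5y   [differs from x + y: not invariant]
(C) y/x  ->  (5y)/(5x) = y/x   [equals y/x: invariant]
(D) x - y  ->  (5x) - (5y) = 5x - 5y   [differs from x - y: not invariant]

Only option (C), y/x, is unchanged by the transformation.
The common factor 5 cancels in a ratio of coordinates, while sums, products and sums of squares pick up factors of 5 or 25.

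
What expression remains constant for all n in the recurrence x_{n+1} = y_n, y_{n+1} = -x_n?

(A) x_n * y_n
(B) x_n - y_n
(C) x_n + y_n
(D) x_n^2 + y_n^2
D

For the recurrence x_{n+1} = y_n, y_{n+1} = -x_n:

x_{n+1}^2 + y_{n+1}^2 = y_n^2 + (-x_n)^2 = x_n^2 + y_n^2
The sum of squares is conserved (like energy in a harmonic oscillator).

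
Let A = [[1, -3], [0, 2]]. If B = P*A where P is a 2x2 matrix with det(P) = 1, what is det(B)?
2

By the multiplicative property of determinants, det(B) = det(P*A) = det(P) * det(A) = det(A),
so the determinant is invariant under multiplication by any determinant-1 matrix; we just need det(A).

det(A) = (1)(2) - (-3)(0) = 2 - 0 = 2

Therefore det(B) = 1 * 2 = 2.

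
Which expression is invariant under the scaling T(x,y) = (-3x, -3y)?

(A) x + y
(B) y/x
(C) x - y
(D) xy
B

Under the uniform scaling T(x,y) = (-3x, -3y):
Substitute the transformed coordinates into each option and compare with the original:
(A) x + y  ->  (-3x) + (-3y) = -3x - 3y   [differs from x + y: not invariant]
(B) y/x  ->  (-3y)/(-3x) = y/x   [equals y/x: invariant]
(C) x - y  ->  (-3x) - (-3y) = -3x + 3y   [differs from x - y: not invariant]
(D) xy  ->  (-3x)(-3y) = 9xy   [differs from xy: not invariant]

Only option (B), y/x, is unchanged by the transformation.
The common factor -3 cancels in a ratio of coordinates, while sums, products and sums of squares pick up factors of -3 or 9.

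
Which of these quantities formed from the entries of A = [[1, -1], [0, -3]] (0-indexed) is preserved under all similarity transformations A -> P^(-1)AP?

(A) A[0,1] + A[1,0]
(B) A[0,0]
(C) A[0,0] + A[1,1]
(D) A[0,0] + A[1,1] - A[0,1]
C

A[0,0] + A[1,1] is the trace of A. By the cyclic property of the trace, tr(P^(-1)AP) = tr(APP^(-1)) = tr(A), so it is the same for every matrix similar to A.

The other combinations are not similarity invariants. For example, take P = [[2, 1], [1, 1]] (det P = 1), so P^(-1) = [[1, -1], [-1, 2]] and
B = P^(-1)AP = [[4, 3], [-7, -6]].
Evaluating each option on A and on B:
(A) A[0,1] + A[1,0]: -1 for A, -4 for B -> changes
(B) A[0,0]: 1 for A, 4 for B -> changes
(C) A[0,0] + A[1,1]: -2 for A, -2 for B -> unchanged
(D) A[0,0] + A[1,1] - A[0,1]: -1 for A, -5 for B -> changes

Only (C) A[0,0] + A[1,1] = -2 survives (and it does so for every P, not just this one), so it is the invariant.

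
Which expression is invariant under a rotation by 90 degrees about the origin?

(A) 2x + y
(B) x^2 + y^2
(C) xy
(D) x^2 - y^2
B

A rotation by 90 degrees sends (x, y) to (-y, x).
Substitute the transformed coordinates into each option and compare with the original:
(A) 2x + y  ->  2(-y) + (x) = x - 2y   [differs from 2x + y: not invariant]
(B) x^2 + y^2  ->  (-y)^2 + (x)^2 = x^2 + y^2   [equals x^2 + y^2: invariant]
(C) xy  ->  (-y)(x) = -xy   [differs from xy: not invariant]
(D) x^2 - y^2  ->  (-y)^2 - (x)^2 = -x^2 + y^2   [differs from x^2 - y^2: not invariant]

Only option (B), x^2 + y^2, is unchanged by the transformation.
Geometrically, x^2 + y^2 is the squared distance from the origin, which every rotation about the origin preserves.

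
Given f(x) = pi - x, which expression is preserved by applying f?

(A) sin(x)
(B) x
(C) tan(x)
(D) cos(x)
A

For f(x) = pi - x:
sin(pi - x) = sin(x), so sine is invariant under this transformation.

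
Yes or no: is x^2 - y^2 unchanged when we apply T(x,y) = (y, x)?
No

Substitute T(x,y) = (y, x) into the expression and compare with the original.

Original: x^2 - y^2
After applying T: (y)^2 - (x)^2 = -x^2 + y^2

This differs from the original x^2 - y^2 (difference: -2x^2 + 2y^2), so the expression is NOT invariant.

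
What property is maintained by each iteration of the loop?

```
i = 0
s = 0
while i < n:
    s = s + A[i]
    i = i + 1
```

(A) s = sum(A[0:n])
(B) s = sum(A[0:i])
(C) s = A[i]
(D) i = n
B

A loop invariant must hold before the first iteration and be re-established by every execution of the body.

(B) s = sum(A[0:i]): Initially i = 0 and s = 0 = sum of the empty slice A[0:0]. If s = sum(A[0:i]) holds at the top of an iteration, the body sets s to sum(A[0:i]) + A[i] = sum(A[0:i+1]) and then i to i+1, so s = sum(A[0:i]) holds again. At exit i = n, giving s = sum(A[0:n]).

The other options fail:
(A) s = sum(A[0:n]): false before the loop (s = 0, not the full sum) -- it only becomes true at exit.
(C) s = A[i]: after the first iteration s = A[0] but i = 1, so s = A[i] compares s with the wrong element (and fails in general).
(D) i = n: false initially (i = 0); it is the exit condition, not an invariant.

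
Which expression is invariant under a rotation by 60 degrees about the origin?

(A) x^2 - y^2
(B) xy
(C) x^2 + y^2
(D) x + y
C

A rotation by 60 degrees sends (x, y) to (x/2 - sqrt(3)y/2, sqrt(3)x/2 + y/2).
Substitute the transformed coordinates into each option and compare with the original:
(A) x^2 - y^2  ->  (x/2 - sqrt(3)y/2)^2 - (sqrt(3)x/2 + y/2)^2 = -x^2/2 - sqrt(3)xy + y^2/2   [differs from x^2 - y^2: not invariant]
(B) xy  ->  (x/2 - sqrt(3)y/2)(sqrt(3)x/2 + y/2) = sqrt(3)x^2/4 - xy/2 - sqrt(3)y^2/4   [differs from xy: not invariant]
(C) x^2 + y^2  ->  (x/2 - sqrt(3)y/2)^2 + (sqrt(3)x/2 + y/2)^2 = x^2 + y^2   [equals x^2 + y^2: invariant]
(D) x + y  ->  (x/2 - sqrt(3)y/2) + (sqrt(3)x/2 + y/2) = x/2 + sqrt(3)x/2 - sqrt(3)y/2 + y/2   [differs from x + y: not invariant]

Only option (C), x^2 + y^2, is unchanged by the transformation.
Geometrically, x^2 + y^2 is the squared distance from the origin, which every rotation about the origin preserves.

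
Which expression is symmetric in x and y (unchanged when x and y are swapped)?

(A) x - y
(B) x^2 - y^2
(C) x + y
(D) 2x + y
C

A symmetric expression is unchanged when the variables are permuted; here the transformation to test is the swap (x, y) -> (y, x).
Substitute the transformed coordinates into each option and compare with the original:
(A) x - y  ->  (y) - (x) = -x + y   [differs from x - y: not invariant]
(B) x^2 - y^2  ->  (y)^2 - (x)^2 = -x^2 + y^2   [differs from x^2 - y^2: not invariant]
(C) x + y  ->  (y) + (x) = x + y   [equals x + y: invariant]
(D) 2x + y  ->  2(y) + (x) = x + 2y   [differs from 2x + y: not invariant]

Only option (C), x + y, is unchanged by the transformation.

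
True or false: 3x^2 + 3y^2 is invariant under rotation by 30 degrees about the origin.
True

Applying rotation by 30 degrees: x' = x*cos(30 degrees) - y*sin(30 degrees) = sqrt(3)x/2 - y/2, y' = x*sin(30 degrees) + y*cos(30 degrees) = x/2 + sqrt(3)y/2

Substituting into 3x^2 + 3y^2:
3(sqrt(3)x/2 - y/2)^2 + 3(x/2 + sqrt(3)y/2)^2
= 3x^2 + 3y^2

This equals the original expression 3x^2 + 3y^2, so it IS invariant.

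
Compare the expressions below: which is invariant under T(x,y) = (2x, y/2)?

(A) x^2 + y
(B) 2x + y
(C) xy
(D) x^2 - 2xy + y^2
C

An expression E(x,y) is invariant under T if E(T(x,y)) = E(x,y). Here T(x,y) = (2x, y/2).
Substitute the transformed coordinates into each option and compare with the original:
(A) x^2 + y  ->  (2x)^2 + (y/2) = 4x^2 + y/2   [differs from x^2 + y: not invariant]
(B) 2x + y  ->  2(2x) + (y/2) = 4x + y/2   [differs from 2x + y: not invariant]
(C) xy  ->  (2x)(y/2) = xy   [equals xy: invariant]
(D) x^2 - 2xy + y^2  ->  (2x)^2 - 2(2x)(y/2) + (y/2)^2 = 4x^2 - 2xy + y^2/4   [differs from x^2 - 2xy + y^2: not invariant]

Only option (C), xy, is unchanged by the transformation.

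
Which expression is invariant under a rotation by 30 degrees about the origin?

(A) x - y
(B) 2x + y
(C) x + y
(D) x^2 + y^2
D

A rotation by 30 degrees sends (x, y) to (sqrt(3)x/2 - y/2, x/2 + sqrt(3)y/2).
Substitute the transformed coordinates into each option and compare with the original:
(A) x - y  ->  (sqrt(3)x/2 - y/2) - (x/2 + sqrt(3)y/2) = -x/2 + sqrt(3)x/2 - sqrt(3)y/2 - y/2   [differs from x - y: not invariant]
(B) 2x + y  ->  2(sqrt(3)x/2 - y/2) + (x/2 + sqrt(3)y/2) = x/2 + sqrt(3)x - y + sqrt(3)y/2   [differs from 2x + y: not invariant]
(C) x + y  ->  (sqrt(3)x/2 - y/2) + (x/2 + sqrt(3)y/2) = x/2 + sqrt(3)x/2 - y/2 + sqrt(3)y/2   [differs from x + y: not invariant]
(D) x^2 + y^2  ->  (sqrt(3)x/2 - y/2)^2 + (x/2 + sqrt(3)y/2)^2 = x^2 + y^2   [equals x^2 + y^2: invariant]

Only option (D), x^2 + y^2, is unchanged by the transformation.
Geometrically, x^2 + y^2 is the squared distance from the origin, which every rotation about the origin preserves.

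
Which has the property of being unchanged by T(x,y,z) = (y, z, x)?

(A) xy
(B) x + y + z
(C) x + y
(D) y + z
B

Apply T(x,y,z) = (y, z, x) to each option, i.e. replace (x, y, z) by the transformed coordinates.
Substitute the transformed coordinates into each option and compare with the original:
(A) xy  ->  (y)(z) = yz   [differs from xy: not invariant]
(B) x + y + z  ->  (y) + (z) + (x) = x + y + z   [equals x + y + z: invariant]
(C) x + y  ->  (y) + (z) = y + z   [differs from x + y: not invariant]
(D) y + z  ->  (z) + (x) = x + z   [differs from y + z: not invariant]

Only option (B), x + y + z, is unchanged by the transformation.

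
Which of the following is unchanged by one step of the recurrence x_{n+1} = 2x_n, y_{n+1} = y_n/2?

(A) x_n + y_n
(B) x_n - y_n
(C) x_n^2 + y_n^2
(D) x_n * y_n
D

For the recurrence x_{n+1} = 2x_n, y_{n+1} = y_n/2:

x_{n+1} * y_{n+1} = (2x_n) * (y_n/2) = x_n * y_n
The product is conserved.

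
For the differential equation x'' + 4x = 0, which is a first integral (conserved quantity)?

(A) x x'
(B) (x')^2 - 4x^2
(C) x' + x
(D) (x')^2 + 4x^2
D

A first integral I satisfies dI/dt = 0 along every solution. Differentiate each option and use the equation of motion:
(A) d/dt[x x'] = (x')^2 + x x'' = (x')^2 - 4x^2, not identically 0
(B) d/dt[(x')^2 - 4x^2] = 2x'x'' - 8x x' = -16x x', not identically 0
(C) d/dt[x' + x] = x'' + x' = -4x + x', not identically 0
(D) d/dt[(x')^2 + 4x^2] = 2x'x'' + 8x x' = 2x'(-4x) + 8x x' = 0

Only (D) has zero time-derivative. So the energy-like quantity (x')^2 + 4x^2 is the first integral.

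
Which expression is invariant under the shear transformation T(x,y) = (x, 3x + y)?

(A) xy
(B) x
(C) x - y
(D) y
B

Under the shear T(x,y) = (x, 3x + y):
Substitute the transformed coordinates into each option and compare with the original:
(A) xy  ->  (x)(3x + y) = 3x^2 + xy   [differs from xy: not invariant]
(B) x  ->  (x) = x   [equals x: invariant]
(C) x - y  ->  (x) - (3x + y) = -2x - y   [differs from x - y: not invariant]
(D) y  ->  (3x + y) = 3x + y   [differs from y: not invariant]

Only option (B), x, is unchanged by the transformation.
A vertical shear moves points parallel to the y-axis, so the x-coordinate (and any function of x alone) is unchanged.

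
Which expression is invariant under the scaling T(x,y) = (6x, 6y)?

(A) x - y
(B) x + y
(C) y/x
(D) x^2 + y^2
C

Under the uniform scaling T(x,y) = (6x, 6y):
Substitute the transformed coordinates into each option and compare with the original:
(A) x - y  ->  (6x) - (6y) = 6x - 6y   [differs from x - y: not invariant]
(B) x + y  ->  (6x) + (6y) = 6x + 6y   [differs from x + y: not invariant]
(C) y/x  ->  (6y)/(6x) = y/x   [equals y/x: invariant]
(D) x^2 + y^2  ->  (6x)^2 + (6y)^2 = 36x^2 + 36y^2   [differs from x^2 + y^2: not invariant]

Only option (C), y/x, is unchanged by the transformation.
The common factor 6 cancels in a ratio of coordinates, while sums, products and sums of squares pick up factors of 6 or 36.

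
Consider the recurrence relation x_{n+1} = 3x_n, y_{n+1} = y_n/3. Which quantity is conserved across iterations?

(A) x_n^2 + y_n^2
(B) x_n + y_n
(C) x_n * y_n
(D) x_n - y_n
C

For the recurrence x_{n+1} = 3x_n, y_{n+1} = y_n/3:

x_{n+1} * y_{n+1} = (3x_n) * (y_n/3) = x_n * y_n
The product is conserved.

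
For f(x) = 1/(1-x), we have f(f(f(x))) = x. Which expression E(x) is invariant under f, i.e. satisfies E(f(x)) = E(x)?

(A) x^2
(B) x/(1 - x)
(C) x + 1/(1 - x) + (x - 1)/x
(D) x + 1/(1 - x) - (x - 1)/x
C

Replace x by f(x) = 1/(1 - x) in each option and simplify. As a quick numerical cross-check, also compare E(5) with E(f(5)) = E(-1/4).

(A) x^2  ->  (1/(1 - x))^2 = (x - 1)^(-2); check: E(5) = 25 but E(-1/4) = 1/16.   [not invariant]
(B) x/(1 - x)  ->  (1/(1 - x))/(1 - (1/(1 - x))) = -1/x; check: E(5) = -5/4 but E(-1/4) = -1/5.   [not invariant]
(C) x + 1/(1 - x) + (x - 1)/x  ->  (1/(1 - x)) + 1/(1 - (1/(1 - x))) + ((1/(1 - x)) - 1)/(1/(1 - x)), which simplifies back to x + 1/(1 - x) + (x - 1)/x; check: E(5) = 111/20, E(-1/4) = 111/20.   [invariant]
(D) x + 1/(1 - x) - (x - 1)/x  ->  (1/(1 - x)) + 1/(1 - (1/(1 - x))) - ((1/(1 - x)) - 1)/(1/(1 - x)) = (x^2(1 - x) - x + (x - 1)^2)/(x(x - 1)); check: E(5) = 79/20 but E(-1/4) = -89/20.   [not invariant]

Only (C) is unchanged. Indeed f(f(x)) = 1/(1 - 1/(1-x)) = (1-x)/(-x) = (x-1)/x, so E(x) = x + f(x) + f(f(x)) is the sum over the whole 3-cycle; applying f just permutes the three terms cyclically (x -> f(x) -> f(f(x)) -> x), leaving the sum unchanged.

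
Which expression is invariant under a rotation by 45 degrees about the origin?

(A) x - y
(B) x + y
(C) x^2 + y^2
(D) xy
C

A rotation by 45 degrees sends (x, y) to (sqrt(2)x/2 - sqrt(2)y/2, sqrt(2)x/2 + sqrt(2)y/2).
Substitute the transformed coordinates into each option and compare with the original:
(A) x - y  ->  (sqrt(2)x/2 - sqrt(2)y/2) - (sqrt(2)x/2 + sqrt(2)y/2) = -sqrt(2)y   [differs from x - y: not invariant]
(B) x + y  ->  (sqrt(2)x/2 - sqrt(2)y/2) + (sqrt(2)x/2 + sqrt(2)y/2) = sqrt(2)x   [differs from x + y: not invariant]
(C) x^2 + y^2  ->  (sqrt(2)x/2 - sqrt(2)y/2)^2 + (sqrt(2)x/2 + sqrt(2)y/2)^2 = x^2 + y^2   [equals x^2 + y^2: invariant]
(D) xy  ->  (sqrt(2)x/2 - sqrt(2)y/2)(sqrt(2)x/2 + sqrt(2)y/2) = x^2/2 - y^2/2   [differs from xy: not invariant]

Only option (C), x^2 + y^2, is unchanged by the transformation.
Geometrically, x^2 + y^2 is the squared distance from the origin, which every rotation about the origin preserves.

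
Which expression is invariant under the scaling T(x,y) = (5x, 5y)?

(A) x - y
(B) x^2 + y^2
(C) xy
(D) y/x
D

Under the uniform scaling T(x,y) = (5x, 5y):
Substitute the transformed coordinates into each option and compare with the original:
(A) x - y  ->  (5x) - (5y) = 5x - 5y   [differs from x - y: not invariant]
(B) x^2 + y^2  ->  (5x)^2 + (5y)^2 = 25x^2 + 25y^2   [differs from x^2 + y^2: not invariant]
(C) xy  ->  (5x)(5y) = 25xy   [differs from xy: not invariant]
(D) y/x  ->  (5y)/(5x) = y/x   [equals y/x: invariant]

Only option (D), y/x, is unchanged by the transformation.
The common factor 5 cancels in a ratio of coordinates, while sums, products and sums of squares pick up factors of 5 or 25.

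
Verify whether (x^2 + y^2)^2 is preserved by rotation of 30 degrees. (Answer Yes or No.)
Yes

Applying rotation by 30 degrees: x' = x*cos(30 degrees) - y*sin(30 degrees) = sqrt(3)x/2 - y/2, y' = x*sin(30 degrees) + y*cos(30 degrees) = x/2 + sqrt(3)y/2

Substituting into (x^2 + y^2)^2:
((sqrt(3)x/2 - y/2)^2 + (x/2 + sqrt(3)y/2)^2)^2
= x^4 + 2x^2y^2 + y^4 = (x^2 + y^2)^2

This equals the original expression (x^2 + y^2)^2, so it IS invariant.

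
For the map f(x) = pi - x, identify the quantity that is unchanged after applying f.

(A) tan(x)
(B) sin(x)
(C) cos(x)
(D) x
B

For f(x) = pi - x:
sin(pi - x) = sin(x), so sine is invariant under this transformation.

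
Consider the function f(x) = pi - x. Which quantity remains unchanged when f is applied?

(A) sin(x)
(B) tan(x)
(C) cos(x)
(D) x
A

For f(x) = pi - x:
sin(pi - x) = sin(x), so sine is invariant under this transformation.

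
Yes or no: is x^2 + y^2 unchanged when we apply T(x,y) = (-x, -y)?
Yes

Substitute T(x,y) = (-x, -y) into the expression and compare with the original.

Original: x^2 + y^2
After applying T: (-x)^2 + (-y)^2 = x^2 + y^2

This is identical to the original x^2 + y^2, so the expression is invariant.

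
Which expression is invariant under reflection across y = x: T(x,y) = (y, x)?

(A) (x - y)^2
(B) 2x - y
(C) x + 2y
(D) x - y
A

The map is reflection across y = x: T(x,y) = (y, x).
Substitute the transformed coordinates into each option and compare with the original:
(A) (x - y)^2  ->  ((y) - (x))^2 = x^2 - 2xy + y^2   [equals (x - y)^2: invariant]
(B) 2x - y  ->  2(y) - (x) = -x + 2y   [differs from 2x - y: not invariant]
(C) x + 2y  ->  (y) + 2(x) = 2x + y   [differs from x + 2y: not invariant]
(D) x - y  ->  (y) - (x) = -x + y   [differs from x - y: not invariant]

Only option (A), (x - y)^2, is unchanged by the transformation.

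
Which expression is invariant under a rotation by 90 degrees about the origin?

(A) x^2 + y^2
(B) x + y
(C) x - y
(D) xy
A

A rotation by 90 degrees sends (x, y) to (-y, x).
Substitute the transformed coordinates into each option and compare with the original:
(A) x^2 + y^2  ->  (-y)^2 + (x)^2 = x^2 + y^2   [equals x^2 + y^2: invariant]
(B) x + y  ->  (-y) + (x) = x - y   [differs from x + y: not invariant]
(C) x - y  ->  (-y) - (x) = -x - y   [differs from x - y: not invariant]
(D) xy  ->  (-y)(x) = -xy   [differs from xy: not invariant]

Only option (A), x^2 + y^2, is unchanged by the transformation.
Geometrically, x^2 + y^2 is the squared distance from the origin, which every rotation about the origin preserves.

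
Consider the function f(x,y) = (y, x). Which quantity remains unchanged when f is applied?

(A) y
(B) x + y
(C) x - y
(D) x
B

For f(x,y) = (y, x):
After applying f: x' = y, y' = x. So x' + y' = y + x = x + y.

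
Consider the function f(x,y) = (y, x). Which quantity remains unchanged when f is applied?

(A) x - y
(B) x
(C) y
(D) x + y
D

For f(x,y) = (y, x):
After applying f: x' = y, y' = x. So x' + y' = y + x = x + y.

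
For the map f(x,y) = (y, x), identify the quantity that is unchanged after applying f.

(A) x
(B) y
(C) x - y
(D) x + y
D

For f(x,y) = (y, x):
After applying f: x' = y, y' = x. So x' + y' = y + x = x + y.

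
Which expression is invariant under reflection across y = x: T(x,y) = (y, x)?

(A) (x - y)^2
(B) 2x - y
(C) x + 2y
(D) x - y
A

The map is reflection across y = x: T(x,y) = (y, x).
Substitute the transformed coordinates into each option and compare with the original:
(A) (x - y)^2  ->  ((y) - (x))^2 = x^2 - 2xy + y^2   [equals (x - y)^2: invariant]
(B) 2x - y  ->  2(y) - (x) = -x + 2y   [differs from 2x - y: not invariant]
(C) x + 2y  ->  (y) + 2(x) = 2x + y   [differs from x + 2y: not invariant]
(D) x - y  ->  (y) - (x) = -x + y   [differs from x - y: not invariant]

Only option (A), (x - y)^2, is unchanged by the transformation.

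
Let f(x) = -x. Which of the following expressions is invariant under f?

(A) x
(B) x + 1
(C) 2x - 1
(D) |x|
D

For f(x) = -x:
Applying f replaces x by -x. Since |-x| = |x|, the absolute value is unchanged by f, whereas x -> -x, 2x - 1 -> -2x - 1 and x + 1 -> -x + 1 all change.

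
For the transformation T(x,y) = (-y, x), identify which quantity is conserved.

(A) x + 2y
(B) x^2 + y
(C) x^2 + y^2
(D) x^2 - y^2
C

An expression E(x,y) is invariant under T if E(T(x,y)) = E(x,y). Here T(x,y) = (-y, x).
Substitute the transformed coordinates into each option and compare with the original:
(A) x + 2y  ->  (-y) + 2(x) = 2x - y   [differs from x + 2y: not invariant]
(B) x^2 + y  ->  (-y)^2 + (x) = x + y^2   [differs from x^2 + y: not invariant]
(C) x^2 + y^2  ->  (-y)^2 + (x)^2 = x^2 + y^2   [equals x^2 + y^2: invariant]
(D) x^2 - y^2  ->  (-y)^2 - (x)^2 = -x^2 + y^2   [differs from x^2 - y^2: not invariant]

Only option (C), x^2 + y^2, is unchanged by the transformation.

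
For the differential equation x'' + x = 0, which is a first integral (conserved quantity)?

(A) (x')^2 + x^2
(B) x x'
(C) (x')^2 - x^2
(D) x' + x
A

A first integral I satisfies dI/dt = 0 along every solution. Differentiate each option and use the equation of motion:
(A) d/dt[(x')^2 + x^2] = 2x'x'' + 2x x' = 2x'(-x) + 2x x' = 0
(B) d/dt[x x'] = (x')^2 + x x'' = (x')^2 - x^2, not identically 0
(C) d/dt[(x')^2 - x^2] = 2x'x'' - 2x x' = -4x x', not identically 0
(D) d/dt[x' + x] = x'' + x' = -x + x', not identically 0

Only (A) has zero time-derivative. So the energy-like quantity (x')^2 + x^2 is the first integral.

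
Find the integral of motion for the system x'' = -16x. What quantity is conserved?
E = (x')^2 + 16x^2

Multiply the equation by x':
x' * x'' = -16x * x'
The left side is d/dt[(x')^2/2] and the right side is d/dt[-16x^2/2], so
d/dt[(x')^2/2 + 16x^2/2] = 0, i.e. (x')^2/2 + 16x^2/2 = constant.
Multiplying by 2, the integral of motion is E = (x')^2 + 16x^2.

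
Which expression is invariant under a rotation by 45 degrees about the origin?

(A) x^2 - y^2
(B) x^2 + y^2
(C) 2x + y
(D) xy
B

A rotation by 45 degrees sends (x, y) to (sqrt(2)x/2 - sqrt(2)y/2, sqrt(2)x/2 + sqrt(2)y/2).
Substitute the transformed coordinates into each option and compare with the original:
(A) x^2 - y^2  ->  (sqrt(2)x/2 - sqrt(2)y/2)^2 - (sqrt(2)x/2 + sqrt(2)y/2)^2 = -2xy   [differs from x^2 - y^2: not invariant]
(B) x^2 + y^2  ->  (sqrt(2)x/2 - sqrt(2)y/2)^2 + (sqrt(2)x/2 + sqrt(2)y/2)^2 = x^2 + y^2   [equals x^2 + y^2: invariant]
(C) 2x + y  ->  2(sqrt(2)x/2 - sqrt(2)y/2) + (sqrt(2)x/2 + sqrt(2)y/2) = 3sqrt(2)x/2 - sqrt(2)y/2   [differs from 2x + y: not invariant]
(D) xy  ->  (sqrt(2)x/2 - sqrt(2)y/2)(sqrt(2)x/2 + sqrt(2)y/2) = x^2/2 - y^2/2   [differs from xy: not invariant]

Only option (B), x^2 + y^2, is unchanged by the transformation.
Geometrically, x^2 + y^2 is the squared distance from the origin, which every rotation about the origin preserves.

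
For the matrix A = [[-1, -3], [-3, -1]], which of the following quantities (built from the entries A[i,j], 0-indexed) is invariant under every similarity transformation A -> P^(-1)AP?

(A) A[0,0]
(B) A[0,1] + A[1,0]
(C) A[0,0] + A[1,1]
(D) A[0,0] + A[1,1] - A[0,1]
C

A[0,0] + A[1,1] is the trace of A. By the cyclic property of the trace, tr(P^(-1)AP) = tr(APP^(-1)) = tr(A), so it is the same for every matrix similar to A.

The other combinations are not similarity invariants. For example, take P = [[1, 1], [1, 2]] (det P = 1), so P^(-1) = [[2, -1], [-1, 1]] and
B = P^(-1)AP = [[-4, -9], [0, 2]].
Evaluating each option on A and on B:
(A) A[0,0]: -1 for A, -4 for B -> changes
(B) A[0,1] + A[1,0]: -6 for A, -9 for B -> changes
(C) A[0,0] + A[1,1]: -2 for A, -2 for B -> unchanged
(D) A[0,0] + A[1,1] - A[0,1]: 1 for A, 7 for B -> changes

Only (C) A[0,0] + A[1,1] = -2 survives (and it does so for every P, not just this one), so it is the invariant.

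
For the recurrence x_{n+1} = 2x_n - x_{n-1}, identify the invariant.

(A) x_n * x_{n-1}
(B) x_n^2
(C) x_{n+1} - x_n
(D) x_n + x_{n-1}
C

For the recurrence x_{n+1} = 2x_n - x_{n-1}:

If x_{n+1} = 2x_n - x_{n-1}, then:
x_{n+1} - x_n = x_n - x_{n-1}
The first difference is constant throughout the sequence.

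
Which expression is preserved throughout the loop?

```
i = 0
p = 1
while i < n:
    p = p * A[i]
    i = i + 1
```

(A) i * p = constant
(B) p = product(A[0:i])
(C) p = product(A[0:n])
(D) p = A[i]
B

A loop invariant must hold before the first iteration and be re-established by every execution of the body.

(B) p = product(A[0:i]): Initially i = 0 and p = 1 = product of the empty slice A[0:0]. If p = product(A[0:i]) holds at the top of an iteration, the body sets p to product(A[0:i]) * A[i] = product(A[0:i+1]) and then i to i+1, so the property is restored. At exit i = n, giving p = product(A[0:n]).

The other options fail:
(A) i * p = constant: initially i * p = 0, but after one iteration it is 1 * A[0], which is nonzero in general.
(C) p = product(A[0:n]): false before the loop (p = 1, not the full product) -- it only becomes true at exit.
(D) p = A[i]: after the first iteration p = A[0] but i = 1; in general p is a product of several elements, not a single one.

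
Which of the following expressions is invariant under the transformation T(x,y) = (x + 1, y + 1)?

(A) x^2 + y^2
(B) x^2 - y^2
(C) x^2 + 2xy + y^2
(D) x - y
D

An expression E(x,y) is invariant under T if E(T(x,y)) = E(x,y). Here T(x,y) = (x + 1, y + 1).
Substitute the transformed coordinates into each option and compare with the original:
(A) x^2 + y^2  ->  (x + 1)^2 + (y + 1)^2 = x^2 + 2x + y^2 + 2y + 2   [differs from x^2 + y^2: not invariant]
(B) x^2 - y^2  ->  (x + 1)^2 - (y + 1)^2 = x^2 + 2x - y^2 - 2y   [differs from x^2 - y^2: not invariant]
(C) x^2 + 2xy + y^2  ->  (x + 1)^2 + 2(x + 1)(y + 1) + (y + 1)^2 = x^2 + 2xy + 4x + y^2 + 4y + 4   [differs from x^2 + 2xy + y^2: not invariant]
(D) x - y  ->  (x + 1) - (y + 1) = x - y   [equals x - y: invariant]

Only option (D), x - y, is unchanged by the transformation.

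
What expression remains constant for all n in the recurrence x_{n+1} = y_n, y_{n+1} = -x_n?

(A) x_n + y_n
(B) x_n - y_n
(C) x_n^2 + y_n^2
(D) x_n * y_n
C

For the recurrence x_{n+1} = y_n, y_{n+1} = -x_n:

x_{n+1}^2 + y_{n+1}^2 = y_n^2 + (-x_n)^2 = x_n^2 + y_n^2
The sum of squares is conserved (like energy in a harmonic oscillator).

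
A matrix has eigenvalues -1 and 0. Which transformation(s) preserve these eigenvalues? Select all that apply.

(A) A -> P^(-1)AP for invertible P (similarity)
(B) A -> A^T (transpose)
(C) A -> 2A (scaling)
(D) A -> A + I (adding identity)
A and B

Eigenvalues are preserved by:
1. Similarity transformations: A -> P^(-1)AP (same characteristic polynomial)
2. Transpose: A^T has the same eigenvalues as A

Eigenvalues are NOT preserved by:
- Adding identity: eigenvalues become -1+1, 0+1
- Scaling: eigenvalues become -2, 0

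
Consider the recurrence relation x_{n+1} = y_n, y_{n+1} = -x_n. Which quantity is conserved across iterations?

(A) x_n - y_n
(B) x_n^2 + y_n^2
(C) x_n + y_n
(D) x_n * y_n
B

For the recurrence x_{n+1} = y_n, y_{n+1} = -x_n:

x_{n+1}^2 + y_{n+1}^2 = y_n^2 + (-x_n)^2 = x_n^2 + y_n^2
The sum of squares is conserved (like energy in a harmonic oscillator).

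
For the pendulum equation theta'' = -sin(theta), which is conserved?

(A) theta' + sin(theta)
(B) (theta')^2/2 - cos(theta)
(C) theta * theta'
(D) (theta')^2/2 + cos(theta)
B

A first integral I satisfies dI/dt = 0 along every solution. Differentiate each option and use the equation of motion:
(A) d/dt[theta' + sin(theta)] = theta'' + cos(theta) theta' = -sin(theta) + theta' cos(theta), not identically 0
(B) d/dt[(theta')^2/2 - cos(theta)] = theta' theta'' + sin(theta) theta' = theta'(-sin(theta)) + theta' sin(theta) = 0
(C) d/dt[theta * theta'] = (theta')^2 + theta theta'' = (theta')^2 - theta sin(theta), not identically 0
(D) d/dt[(theta')^2/2 + cos(theta)] = theta' theta'' - sin(theta) theta' = -2 theta' sin(theta), not identically 0

Only (B) has zero time-derivative. This is the total energy: kinetic (theta')^2/2 plus potential -cos(theta).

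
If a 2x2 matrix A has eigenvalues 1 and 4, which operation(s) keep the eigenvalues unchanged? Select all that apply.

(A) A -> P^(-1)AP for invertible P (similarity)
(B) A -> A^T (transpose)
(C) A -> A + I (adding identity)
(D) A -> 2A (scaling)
A and B

Eigenvalues are preserved by:
1. Similarity transformations: A -> P^(-1)AP (same characteristic polynomial)
2. Transpose: A^T has the same eigenvalues as A

Eigenvalues are NOT preserved by:
- Adding identity: eigenvalues become 1+1, 4+1
- Scaling: eigenvalues become 2, 8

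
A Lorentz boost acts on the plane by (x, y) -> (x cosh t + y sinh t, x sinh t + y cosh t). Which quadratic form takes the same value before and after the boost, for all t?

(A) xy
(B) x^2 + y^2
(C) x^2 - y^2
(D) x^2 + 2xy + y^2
C

Write x' = x cosh t + y sinh t, y' = x sinh t + y cosh t and substitute into each option:
(A) xy: (x cosh t + y sinh t)(x sinh t + y cosh t) = xy(cosh^2 t + sinh^2 t) + (x^2 + y^2) sinh t cosh t = xy cosh 2t + (x^2 + y^2)(sinh 2t)/2   [not invariant for t != 0]
(B) x^2 + y^2: (x cosh t + y sinh t)^2 + (x sinh t + y cosh t)^2 = (x^2 + y^2)(cosh^2 t + sinh^2 t) + 4xy sinh t cosh t = (x^2 + y^2) cosh 2t + 2xy sinh 2t   [not invariant for t != 0]
(C) x^2 - y^2: (x cosh t + y sinh t)^2 - (x sinh t + y cosh t)^2 = x^2(cosh^2 t - sinh^2 t) + 2xy(cosh t sinh t - sinh t cosh t) + y^2(sinh^2 t - cosh^2 t) = x^2 - y^2   [invariant, using cosh^2 t - sinh^2 t = 1]
(D) x^2 + 2xy + y^2: (x' + y')^2 with x' + y' = (x + y)(cosh t + sinh t) = (x + y)e^t, so it becomes (x + y)^2 e^(2t)   [not invariant for t != 0]

Only (C) x^2 - y^2 is unchanged; it is the Minkowski form preserved by Lorentz boosts, just as x^2 + y^2 is preserved by ordinary rotations.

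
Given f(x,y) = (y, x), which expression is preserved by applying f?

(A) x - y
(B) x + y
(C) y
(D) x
B

For f(x,y) = (y, x):
After applying f: x' = y, y' = x. So x' + y' = y + x = x + y.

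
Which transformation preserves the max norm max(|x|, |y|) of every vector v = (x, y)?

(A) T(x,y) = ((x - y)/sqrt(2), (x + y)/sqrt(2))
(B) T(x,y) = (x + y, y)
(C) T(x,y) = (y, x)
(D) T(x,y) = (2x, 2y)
C

A transformation preserves a norm if ||T(v)|| = ||v|| for every v; a single vector where the norm changes rules an option out.

(A) T(x,y) = ((x - y)/sqrt(2), (x + y)/sqrt(2)): v = (1, 0) has norm max(|1|, |0|) = 1, but T(v) = (sqrt(2)/2, sqrt(2)/2) has norm sqrt(2)/2 -- not preserved.
(B) T(x,y) = (x + y, y): v = (1, 1) has norm max(|1|, |1|) = 1, but T(v) = (2, 1) has norm 2 -- not preserved.
(C) T(x,y) = (y, x): preserves the norm -- it only permutes the coordinates and/or flips signs, which leaves max(|x|, |y|) unchanged.
(D) T(x,y) = (2x, 2y): v = (1, 0) has norm max(|1|, |0|) = 1, but T(v) = (2, 0) has norm 2 -- not preserved.

Therefore the answer is (C).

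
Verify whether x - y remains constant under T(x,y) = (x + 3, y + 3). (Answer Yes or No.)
Yes

Substitute T(x,y) = (x + 3, y + 3) into the expression and compare with the original.

Original: x - y
After applying T: (x + 3) - (y + 3) = x - y

This is identical to the original x - y, so the expression is invariant.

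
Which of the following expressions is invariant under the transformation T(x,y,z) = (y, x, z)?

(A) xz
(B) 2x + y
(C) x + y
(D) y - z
C

Apply T(x,y,z) = (y, x, z) to each option, i.e. replace (x, y, z) by the transformed coordinates.
Substitute the transformed coordinates into each option and compare with the original:
(A) xz  ->  (y)(z) = yz   [differs from xz: not invariant]
(B) 2x + y  ->  2(y) + (x) = x + 2y   [differs from 2x + y: not invariant]
(C) x + y  ->  (y) + (x) = x + y   [equals x + y: invariant]
(D) y - z  ->  (x) - (z) = x - z   [differs from y - z: not invariant]

Only option (C), x + y, is unchanged by the transformation.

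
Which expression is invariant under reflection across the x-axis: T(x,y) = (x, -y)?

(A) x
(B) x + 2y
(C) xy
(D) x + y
A

The map is reflection across the x-axis: T(x,y) = (x, -y).
Substitute the transformed coordinates into each option and compare with the original:
(A) x  ->  (x) = x   [equals x: invariant]
(B) x + 2y  ->  (x) + 2(-y) = x - 2y   [differs from x + 2y: not invariant]
(C) xy  ->  (x)(-y) = -xy   [differs from xy: not invariant]
(D) x + y  ->  (x) + (-y) = x - y   [differs from x + y: not invariant]

Only option (A), x, is unchanged by the transformation.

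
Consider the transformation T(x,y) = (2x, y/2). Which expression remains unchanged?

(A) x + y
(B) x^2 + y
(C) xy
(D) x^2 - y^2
C

An expression E(x,y) is invariant under T if E(T(x,y)) = E(x,y). Here T(x,y) = (2x, y/2).
Substitute the transformed coordinates into each option and compare with the original:
(A) x + y  ->  (2x) + (y/2) = 2x + y/2   [differs from x + y: not invariant]
(B) x^2 + y  ->  (2x)^2 + (y/2) = 4x^2 + y/2   [differs from x^2 + y: not invariant]
(C) xy  ->  (2x)(y/2) = xy   [equals xy: invariant]
(D) x^2 - y^2  ->  (2x)^2 - (y/2)^2 = 4x^2 - y^2/4   [differs from x^2 - y^2: not invariant]

Only option (C), xy, is unchanged by the transformation.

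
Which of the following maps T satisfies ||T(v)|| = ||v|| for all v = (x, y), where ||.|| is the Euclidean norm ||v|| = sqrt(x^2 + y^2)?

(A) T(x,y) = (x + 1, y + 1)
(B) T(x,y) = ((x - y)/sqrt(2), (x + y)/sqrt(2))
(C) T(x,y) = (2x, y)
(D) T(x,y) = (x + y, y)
B

A transformation preserves a norm if ||T(v)|| = ||v|| for every v; a single vector where the norm changes rules an option out.

(A) T(x,y) = (x + 1, y + 1): v = (1, 0) has norm sqrt((1)^2 + (0)^2) = 1, but T(v) = (2, 1) has norm sqrt(5) -- not preserved.
(B) T(x,y) = ((x - y)/sqrt(2), (x + y)/sqrt(2)): preserves the norm -- it is an orthogonal map (a rotation/reflection), and (sqrt(2)(x - y)/2)^2 + (sqrt(2)(x + y)/2)^2 simplifies to x^2 + y^2.
(C) T(x,y) = (2x, y): v = (1, 0) has norm sqrt((1)^2 + (0)^2) = 1, but T(v) = (2, 0) has norm 2 -- not preserved.
(D) T(x,y) = (x + y, y): v = (0, 1) has norm sqrt((0)^2 + (1)^2) = 1, but T(v) = (1, 1) has norm sqrt(2) -- not preserved.

Therefore the answer is (B).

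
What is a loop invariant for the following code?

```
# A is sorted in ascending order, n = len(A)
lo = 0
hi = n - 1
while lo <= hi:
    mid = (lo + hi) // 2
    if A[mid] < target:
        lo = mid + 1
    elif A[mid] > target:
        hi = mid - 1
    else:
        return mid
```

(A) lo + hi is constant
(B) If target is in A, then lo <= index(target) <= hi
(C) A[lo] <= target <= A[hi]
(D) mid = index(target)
B

A loop invariant must hold before the first iteration and be re-established by every execution of the body.

(B) If target is in A, then lo <= index(target) <= hi: Before the loop [lo, hi] = [0, n-1] covers every index. When A[mid] < target, sortedness puts target strictly to the right of mid, so setting lo = mid + 1 keeps index(target) in [lo, hi]; symmetrically for hi = mid - 1. Hence 'if target is in A then lo <= index(target) <= hi' holds after every iteration, and when lo > hi it proves target is absent.

The other options fail:
(A) lo + hi is constant: each iteration moves exactly one of lo, hi, so lo + hi changes (e.g. 0 + (n-1) becomes (mid+1) + (n-1)).
(C) A[lo] <= target <= A[hi]: fails when target is not in A (e.g. target < A[0] already violates it before the loop), so it is not maintained in general.
(D) mid = index(target): mid is just the current probe; it equals index(target) only on the iteration that returns.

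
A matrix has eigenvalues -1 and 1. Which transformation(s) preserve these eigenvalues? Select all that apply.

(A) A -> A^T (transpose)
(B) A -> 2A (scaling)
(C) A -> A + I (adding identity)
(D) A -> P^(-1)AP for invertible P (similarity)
A and D

Eigenvalues are preserved by:
1. Similarity transformations: A -> P^(-1)AP (same characteristic polynomial)
2. Transpose: A^T has the same eigenvalues as A

Eigenvalues are NOT preserved by:
- Adding identity: eigenvalues become -1+1, 1+1
- Scaling: eigenvalues become -2, 2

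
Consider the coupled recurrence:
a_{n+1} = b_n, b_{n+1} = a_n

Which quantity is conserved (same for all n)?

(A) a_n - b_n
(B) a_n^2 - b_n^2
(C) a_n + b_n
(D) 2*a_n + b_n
C

Replace a_n by a_{n+1} = b_n and b_n by b_{n+1} = a_n in each option and simplify:
(A) a_n - b_n  ->  (b_n) - (a_n) = -a_n + b_n   [not conserved]
(B) a_n^2 - b_n^2  ->  (b_n)^2 - (a_n)^2 = -a_n^2 + b_n^2   [not conserved]
(C) a_n + b_n  ->  (b_n) + (a_n) = a_n + b_n   [conserved]
(D) 2*a_n + b_n  ->  2*(b_n) + (a_n) = a_n + 2*b_n   [not conserved]

Only (C) a_n + b_n returns to itself after one step, so it is the conserved quantity.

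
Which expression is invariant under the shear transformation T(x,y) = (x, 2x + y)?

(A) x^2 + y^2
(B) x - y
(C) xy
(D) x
D

Under the shear T(x,y) = (x, 2x + y):
Substitute the transformed coordinates into each option and compare with the original:
(A) x^2 + y^2  ->  (x)^2 + (2x + y)^2 = 5x^2 + 4xy + y^2   [differs from x^2 + y^2: not invariant]
(B) x - y  ->  (x) - (2x + y) = -x - y   [differs from x - y: not invariant]
(C) xy  ->  (x)(2x + y) = 2x^2 + xy   [differs from xy: not invariant]
(D) x  ->  (x) = x   [equals x: invariant]

Only option (D), x, is unchanged by the transformation.
A vertical shear moves points parallel to the y-axis, so the x-coordinate (and any function of x alone) is unchanged.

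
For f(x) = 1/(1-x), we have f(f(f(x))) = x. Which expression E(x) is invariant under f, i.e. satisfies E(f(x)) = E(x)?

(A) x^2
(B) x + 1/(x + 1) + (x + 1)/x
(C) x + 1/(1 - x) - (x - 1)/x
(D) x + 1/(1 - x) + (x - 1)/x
D

Replace x by f(x) = 1/(1 - x) in each option and simplify. As a quick numerical cross-check, also compare E(3) with E(f(3)) = E(-1/2).

(A) x^2  ->  (1/(1 - x))^2 = (x - 1)^(-2); check: E(3) = 9 but E(-1/2) = 1/4.   [not invariant]
(B) x + 1/(x + 1) + (x + 1)/x  ->  (1/(1 - x)) + 1/((1/(1 - x)) + 1) + ((1/(1 - x)) + 1)/(1/(1 - x)) = (-x^3 + 6x^2 - 11x + 7)/(x^2 - 3x + 2); check: E(3) = 55/12 but E(-1/2) = 1/2.   [not invariant]
(C) x + 1/(1 - x) - (x - 1)/x  ->  (1/(1 - x)) + 1/(1 - (1/(1 - x))) - ((1/(1 - x)) - 1)/(1/(1 - x)) = (x^2(1 - x) - x + (x - 1)^2)/(x(x - 1)); check: E(3) = 11/6 but E(-1/2) = -17/6.   [not invariant]
(D) x + 1/(1 - x) + (x - 1)/x  ->  (1/(1 - x)) + 1/(1 - (1/(1 - x))) + ((1/(1 - x)) - 1)/(1/(1 - x)), which simplifies back to x + 1/(1 - x) + (x - 1)/x; check: E(3) = 19/6, E(-1/2) = 19/6.   [invariant]

Only (D) is unchanged. Indeed f(f(x)) = 1/(1 - 1/(1-x)) = (1-x)/(-x) = (x-1)/x, so E(x) = x + f(x) + f(f(x)) is the sum over the whole 3-cycle; applying f just permutes the three terms cyclically (x -> f(x) -> f(f(x)) -> x), leaving the sum unchanged.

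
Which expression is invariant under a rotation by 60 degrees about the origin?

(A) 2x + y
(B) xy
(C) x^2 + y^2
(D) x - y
C

A rotation by 60 degrees sends (x, y) to (x/2 - sqrt(3)y/2, sqrt(3)x/2 + y/2).
Substitute the transformed coordinates into each option and compare with the original:
(A) 2x + y  ->  2(x/2 - sqrt(3)y/2) + (sqrt(3)x/2 + y/2) = sqrt(3)x/2 + x - sqrt(3)y + y/2   [differs from 2x + y: not invariant]
(B) xy  ->  (x/2 - sqrt(3)y/2)(sqrt(3)x/2 + y/2) = sqrt(3)x^2/4 - xy/2 - sqrt(3)y^2/4   [differs from xy: not invariant]
(C) x^2 + y^2  ->  (x/2 - sqrt(3)y/2)^2 + (sqrt(3)x/2 + y/2)^2 = x^2 + y^2   [equals x^2 + y^2: invariant]
(D) x - y  ->  (x/2 - sqrt(3)y/2) - (sqrt(3)x/2 + y/2) = -sqrt(3)x/2 + x/2 - sqrt(3)y/2 - y/2   [differs from x - y: not invariant]

Only option (C), x^2 + y^2, is unchanged by the transformation.
Geometrically, x^2 + y^2 is the squared distance from the origin, which every rotation about the origin preserves.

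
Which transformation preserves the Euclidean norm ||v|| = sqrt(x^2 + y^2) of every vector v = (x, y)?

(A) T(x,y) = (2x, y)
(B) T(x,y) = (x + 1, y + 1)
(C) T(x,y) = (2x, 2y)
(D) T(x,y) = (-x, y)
D

A transformation preserves a norm if ||T(v)|| = ||v|| for every v; a single vector where the norm changes rules an option out.

(A) T(x,y) = (2x, y): v = (1, 0) has norm sqrt((1)^2 + (0)^2) = 1, but T(v) = (2, 0) has norm 2 -- not preserved.
(B) T(x,y) = (x + 1, y + 1): v = (1, 0) has norm sqrt((1)^2 + (0)^2) = 1, but T(v) = (2, 1) has norm sqrt(5) -- not preserved.
(C) T(x,y) = (2x, 2y): v = (1, 0) has norm sqrt((1)^2 + (0)^2) = 1, but T(v) = (2, 0) has norm 2 -- not preserved.
(D) T(x,y) = (-x, y): preserves the norm -- it is an orthogonal map (a rotation/reflection), and (-x)^2 + (y)^2 simplifies to x^2 + y^2.

Therefore the answer is (D).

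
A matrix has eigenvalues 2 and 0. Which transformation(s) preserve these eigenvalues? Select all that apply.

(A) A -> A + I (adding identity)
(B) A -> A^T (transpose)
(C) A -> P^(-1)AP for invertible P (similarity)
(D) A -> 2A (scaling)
B and C

Eigenvalues are preserved by:
1. Similarity transformations: A -> P^(-1)AP (same characteristic polynomial)
2. Transpose: A^T has the same eigenvalues as A

Eigenvalues are NOT preserved by:
- Adding identity: eigenvalues become 2+1, 0+1
- Scaling: eigenvalues become 4, 0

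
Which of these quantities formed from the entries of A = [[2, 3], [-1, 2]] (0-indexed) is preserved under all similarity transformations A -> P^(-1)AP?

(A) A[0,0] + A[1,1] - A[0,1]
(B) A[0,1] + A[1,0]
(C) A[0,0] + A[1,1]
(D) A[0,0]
C

A[0,0] + A[1,1] is the trace of A. By the cyclic property of the trace, tr(P^(-1)AP) = tr(APP^(-1)) = tr(A), so it is the same for every matrix similar to A.

The other combinations are not similarity invariants. For example, take P = [[1, 1], [0, 1]] (det P = 1), so P^(-1) = [[1, -1], [0, 1]] and
B = P^(-1)AP = [[3, 4], [-1, 1]].
Evaluating each option on A and on B:
(A) A[0,0] + A[1,1] - A[0,1]: 1 for A, 0 for B -> changes
(B) A[0,1] + A[1,0]: 2 for A, 3 for B -> changes
(C) A[0,0] + A[1,1]: 4 for A, 4 for B -> unchanged
(D) A[0,0]: 2 for A, 3 for B -> changes

Only (C) A[0,0] + A[1,1] = 4 survives (and it does so for every P, not just this one), so it is the invariant.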